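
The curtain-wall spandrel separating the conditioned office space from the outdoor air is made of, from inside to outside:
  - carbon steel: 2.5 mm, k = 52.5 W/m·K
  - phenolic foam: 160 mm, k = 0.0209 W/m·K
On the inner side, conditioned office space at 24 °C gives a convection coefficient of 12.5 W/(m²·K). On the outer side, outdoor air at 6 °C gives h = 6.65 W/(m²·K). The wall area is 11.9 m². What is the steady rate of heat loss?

Thermal resistances in series:
R_inner film = 1/(h_i·A) = 1/(12.5×11.9) = 0.006723 K/W
R_carbon steel = L/(kA) = 0.0025/(52.5×11.9) = 4.002×10^-6 K/W
R_phenolic foam = L/(kA) = 0.16/(0.0209×11.9) = 0.6433 K/W
R_outer film = 1/(h_o·A) = 1/(6.65×11.9) = 0.01264 K/W
R_total = 0.6627 K/W
Q = ΔT / R_total = 18 / 0.6627

Q ≈ 27.2 W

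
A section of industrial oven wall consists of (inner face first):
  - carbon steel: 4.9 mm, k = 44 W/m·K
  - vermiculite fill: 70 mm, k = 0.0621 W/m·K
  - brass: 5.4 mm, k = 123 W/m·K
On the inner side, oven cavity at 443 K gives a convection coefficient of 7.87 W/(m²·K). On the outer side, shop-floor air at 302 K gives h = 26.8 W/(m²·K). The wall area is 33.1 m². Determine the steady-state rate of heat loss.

Q ≈ 3610 W

Using the resistance-network approach (series):
R_inner film = 1/(h_i·A) = 1/(7.87×33.1) = 0.003839 K/W
R_carbon steel = L/(kA) = 0.0049/(44×33.1) = 3.364×10^-6 K/W
R_vermiculite fill = L/(kA) = 0.07/(0.0621×33.1) = 0.03405 K/W
R_brass = L/(kA) = 0.0054/(123×33.1) = 1.326×10^-6 K/W
R_outer film = 1/(h_o·A) = 1/(26.8×33.1) = 0.001127 K/W
R_total = 0.03903 K/W
Q = ΔT / R_total = 141 / 0.03903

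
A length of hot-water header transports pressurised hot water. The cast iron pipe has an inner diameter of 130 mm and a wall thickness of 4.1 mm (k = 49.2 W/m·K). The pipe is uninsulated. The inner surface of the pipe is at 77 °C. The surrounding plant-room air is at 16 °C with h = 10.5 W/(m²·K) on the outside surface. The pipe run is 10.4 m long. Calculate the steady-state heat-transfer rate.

Cylindrical conduction, so R = ln(r₂/r₁)/(2πkL) per layer, in series:
R_cast iron pipe wall = ln(69.1/65)/(2π×49.2×10.4) = 1.903×10^-5 K/W
R_outer film = 1/(h_o·2πr_oL) = 1/(10.5×2π×0.0691×10.4) = 0.02109 K/W
R_total = 0.02111 K/W
Q = ΔT/R_total = 61/0.02111

Q ≈ 2890 W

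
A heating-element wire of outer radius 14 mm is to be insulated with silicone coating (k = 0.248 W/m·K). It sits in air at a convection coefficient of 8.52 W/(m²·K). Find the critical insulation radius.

For a cylinder r_cr = k/h = 0.248/8.52
r_cr = 29.1 mm; since the bare radius (14 mm) is below r_cr, adding a thin layer of insulation will *increase* heat loss.

r_cr ≈ 29.1 mm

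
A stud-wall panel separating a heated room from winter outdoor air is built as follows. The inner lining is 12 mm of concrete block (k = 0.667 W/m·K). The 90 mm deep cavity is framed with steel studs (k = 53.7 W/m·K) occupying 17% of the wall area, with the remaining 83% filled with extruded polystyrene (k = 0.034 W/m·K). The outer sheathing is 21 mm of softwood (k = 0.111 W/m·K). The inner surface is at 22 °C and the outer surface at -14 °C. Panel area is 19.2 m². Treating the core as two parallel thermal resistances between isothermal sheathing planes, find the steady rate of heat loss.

Q ≈ 3190 W

Sheathing layers in series; stud and cavity paths in parallel between them.
R_inner = 0.012/(0.667×19.2) = 9.37×10^-4 K/W
R_stud  = 0.09/(53.7×0.17×19.2) = 5.135×10^-4 K/W
R_cav   = 0.09/(0.034×0.83×19.2) = 0.1661 K/W
1/R_core = 1/R_stud + 1/R_cav → R_core = 5.119×10^-4 K/W
R_outer = 0.021/(0.111×19.2) = 0.009854 K/W
R_total = 0.0113 K/W
Q = ΔT/R_total = 36/0.0113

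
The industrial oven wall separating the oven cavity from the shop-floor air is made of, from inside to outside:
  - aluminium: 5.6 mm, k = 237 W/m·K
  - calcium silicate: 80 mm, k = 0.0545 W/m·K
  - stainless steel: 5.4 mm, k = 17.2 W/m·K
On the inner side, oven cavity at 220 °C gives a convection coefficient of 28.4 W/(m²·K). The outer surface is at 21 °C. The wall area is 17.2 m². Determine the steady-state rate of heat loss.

Q ≈ 2280 W

Thermal resistances in series:
R_inner film = 1/(h_i·A) = 1/(28.4×17.2) = 0.002047 K/W
R_aluminium = L/(kA) = 0.0056/(237×17.2) = 1.374×10^-6 K/W
R_calcium silicate = L/(kA) = 0.08/(0.0545×17.2) = 0.08534 K/W
R_stainless steel = L/(kA) = 0.0054/(17.2×17.2) = 1.825×10^-5 K/W
R_total = 0.08741 K/W
Q = ΔT / R_total = 199 / 0.08741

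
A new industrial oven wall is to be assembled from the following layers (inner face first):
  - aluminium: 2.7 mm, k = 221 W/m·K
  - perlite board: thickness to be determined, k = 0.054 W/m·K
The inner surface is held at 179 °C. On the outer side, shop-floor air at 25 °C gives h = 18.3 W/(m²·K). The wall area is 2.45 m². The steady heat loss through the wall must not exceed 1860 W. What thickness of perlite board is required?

Model the wall as resistances in series:
R_aluminium = L/(kA) = 0.0027/(221×2.45) = 4.987×10^-6 K/W
R_outer film = 1/(h_o·A) = 1/(18.3×2.45) = 0.0223 K/W
Sum of the known resistances R_other = 0.02231 K/W
Required total resistance R_tot = ΔT/Q_allow = 154/1860 = 0.0828 K/W
R_perlite board = R_tot − R_other = 0.06049 K/W
L = R·k·A = 0.06049×0.054×2.45

L ≈ 8 mm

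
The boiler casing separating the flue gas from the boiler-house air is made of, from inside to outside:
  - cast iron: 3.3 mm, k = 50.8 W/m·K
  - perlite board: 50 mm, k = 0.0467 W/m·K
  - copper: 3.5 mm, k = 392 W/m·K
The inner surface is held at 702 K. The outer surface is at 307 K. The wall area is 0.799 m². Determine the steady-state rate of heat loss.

Model the wall as resistances in series:
R_cast iron = L/(kA) = 0.0033/(50.8×0.799) = 8.13×10^-5 K/W
R_perlite board = L/(kA) = 0.05/(0.0467×0.799) = 1.34 K/W
R_copper = L/(kA) = 0.0035/(392×0.799) = 1.117×10^-5 K/W
R_total = 1.34 K/W
Q = ΔT / R_total = 395 / 1.34

Q ≈ 295 W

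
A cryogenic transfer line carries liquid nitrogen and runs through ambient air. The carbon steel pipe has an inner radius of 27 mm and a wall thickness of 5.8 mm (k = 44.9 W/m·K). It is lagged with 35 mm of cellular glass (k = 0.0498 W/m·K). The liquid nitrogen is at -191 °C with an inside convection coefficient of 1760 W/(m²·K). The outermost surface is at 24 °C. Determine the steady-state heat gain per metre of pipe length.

q′ ≈ 92.5 W/m

Cylindrical conduction, so R = ln(r₂/r₁)/(2πkL) per layer, in series:
R_inner film = 1/(h_i·2πr₁L) = 1/(1760×2π×0.027×1) = 0.003349 K/W
R_carbon steel pipe wall = ln(32.8/27)/(2π×44.9×1) = 6.898×10^-4 K/W
R_cellular glass = ln(67.8/32.8)/(2π×0.0498×1) = 2.321 K/W
R_total = 2.325 K/W
Q = ΔT/R_total = 215/2.325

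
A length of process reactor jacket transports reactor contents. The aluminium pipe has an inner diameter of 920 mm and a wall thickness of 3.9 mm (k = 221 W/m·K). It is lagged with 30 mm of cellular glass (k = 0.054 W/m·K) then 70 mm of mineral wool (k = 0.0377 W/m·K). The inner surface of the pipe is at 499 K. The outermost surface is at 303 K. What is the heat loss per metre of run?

q′ ≈ 263 W/m

Treating each annulus and film as a series resistance:
R_aluminium pipe wall = ln(463.9/460)/(2π×221×1) = 6.08×10^-6 K/W
R_cellular glass = ln(493.9/463.9)/(2π×0.054×1) = 0.1847 K/W
R_mineral wool = ln(563.9/493.9)/(2π×0.0377×1) = 0.5595 K/W
R_total = 0.7442 K/W
Q = ΔT/R_total = 196/0.7442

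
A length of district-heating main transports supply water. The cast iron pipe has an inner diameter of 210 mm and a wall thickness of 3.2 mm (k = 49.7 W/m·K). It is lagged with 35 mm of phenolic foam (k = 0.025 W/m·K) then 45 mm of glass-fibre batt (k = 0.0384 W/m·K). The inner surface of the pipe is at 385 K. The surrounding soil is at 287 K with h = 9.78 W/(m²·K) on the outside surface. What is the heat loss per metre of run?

Cylindrical conduction, so R = ln(r₂/r₁)/(2πkL) per layer, in series:
R_cast iron pipe wall = ln(108.2/105)/(2π×49.7×1) = 9.614×10^-5 K/W
R_phenolic foam = ln(143.2/108.2)/(2π×0.025×1) = 1.784 K/W
R_glass-fibre batt = ln(188.2/143.2)/(2π×0.0384×1) = 1.133 K/W
R_outer film = 1/(h_o·2πr_oL) = 1/(9.78×2π×0.1882×1) = 0.08647 K/W
R_total = 3.003 K/W
Q = ΔT/R_total = 98/3.003

q′ ≈ 32.6 W/m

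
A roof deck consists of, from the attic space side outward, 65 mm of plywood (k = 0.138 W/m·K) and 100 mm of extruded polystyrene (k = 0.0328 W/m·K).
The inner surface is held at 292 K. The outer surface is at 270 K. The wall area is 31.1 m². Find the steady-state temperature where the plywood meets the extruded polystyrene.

T ≈ 289 K

Treating each layer as a thermal resistance in series:
R_plywood = L/(kA) = 0.065/(0.138×31.1) = 0.01515 K/W
R_extruded polystyrene = L/(kA) = 0.1/(0.0328×31.1) = 0.09803 K/W
R_total = 0.1132 K/W;  Q = ΔT/R_total = 22/0.1132 = 194.4 W
T_interface = T_inner − Q·ΣR(inner→interface) = 292 − 194×0.01515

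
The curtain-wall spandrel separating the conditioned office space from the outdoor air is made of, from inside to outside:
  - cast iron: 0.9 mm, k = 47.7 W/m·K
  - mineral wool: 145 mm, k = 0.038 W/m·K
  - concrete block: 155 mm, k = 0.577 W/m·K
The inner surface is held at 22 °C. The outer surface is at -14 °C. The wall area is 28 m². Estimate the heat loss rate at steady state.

Q ≈ 247 W

Series thermal resistances:
R_cast iron = L/(kA) = 0.0009/(47.7×28) = 6.739×10^-7 K/W
R_mineral wool = L/(kA) = 0.145/(0.038×28) = 0.1363 K/W
R_concrete block = L/(kA) = 0.155/(0.577×28) = 0.009594 K/W
R_total = 0.1459 K/W
Q = ΔT / R_total = 36 / 0.1459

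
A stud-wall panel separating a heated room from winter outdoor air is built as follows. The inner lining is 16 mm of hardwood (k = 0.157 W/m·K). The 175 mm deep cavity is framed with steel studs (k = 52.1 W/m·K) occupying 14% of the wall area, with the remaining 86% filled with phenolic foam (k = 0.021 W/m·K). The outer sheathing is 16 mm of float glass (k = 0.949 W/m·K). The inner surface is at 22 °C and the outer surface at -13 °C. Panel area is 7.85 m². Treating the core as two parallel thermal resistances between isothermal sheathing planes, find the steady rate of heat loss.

Sheathing layers in series; stud and cavity paths in parallel between them.
R_inner = 0.016/(0.157×7.85) = 0.01298 K/W
R_stud  = 0.175/(52.1×0.14×7.85) = 0.003056 K/W
R_cav   = 0.175/(0.021×0.86×7.85) = 1.234 K/W
1/R_core = 1/R_stud + 1/R_cav → R_core = 0.003049 K/W
R_outer = 0.016/(0.949×7.85) = 0.002148 K/W
R_total = 0.01818 K/W
Q = ΔT/R_total = 35/0.01818

Q ≈ 1930 W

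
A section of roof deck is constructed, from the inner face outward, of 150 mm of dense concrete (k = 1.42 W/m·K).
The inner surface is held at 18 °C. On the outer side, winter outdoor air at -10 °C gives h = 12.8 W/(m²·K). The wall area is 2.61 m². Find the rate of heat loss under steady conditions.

Thermal resistances in series:
R_dense concrete = L/(kA) = 0.15/(1.42×2.61) = 0.04047 K/W
R_outer film = 1/(h_o·A) = 1/(12.8×2.61) = 0.02993 K/W
R_total = 0.07041 K/W
Q = ΔT / R_total = 28 / 0.07041

Q ≈ 398 W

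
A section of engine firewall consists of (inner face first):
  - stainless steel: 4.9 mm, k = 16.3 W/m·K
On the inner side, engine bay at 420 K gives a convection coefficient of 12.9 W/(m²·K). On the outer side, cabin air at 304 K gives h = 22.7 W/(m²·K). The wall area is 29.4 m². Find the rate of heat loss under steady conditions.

Model the wall as resistances in series:
R_inner film = 1/(h_i·A) = 1/(12.9×29.4) = 0.002637 K/W
R_stainless steel = L/(kA) = 0.0049/(16.3×29.4) = 1.022×10^-5 K/W
R_outer film = 1/(h_o·A) = 1/(22.7×29.4) = 0.001498 K/W
R_total = 0.004145 K/W
Q = ΔT / R_total = 116 / 0.004145

Q ≈ 28000 W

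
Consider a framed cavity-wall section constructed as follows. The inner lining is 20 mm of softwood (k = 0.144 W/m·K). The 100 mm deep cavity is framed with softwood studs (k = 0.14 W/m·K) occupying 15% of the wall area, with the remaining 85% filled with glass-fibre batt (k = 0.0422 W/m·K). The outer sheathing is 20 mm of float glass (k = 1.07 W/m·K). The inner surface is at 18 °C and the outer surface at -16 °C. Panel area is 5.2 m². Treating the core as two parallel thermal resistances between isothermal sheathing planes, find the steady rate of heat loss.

Q ≈ 92.3 W

Sheathing layers in series; stud and cavity paths in parallel between them.
R_inner = 0.02/(0.144×5.2) = 0.02671 K/W
R_stud  = 0.1/(0.14×0.15×5.2) = 0.9158 K/W
R_cav   = 0.1/(0.0422×0.85×5.2) = 0.5361 K/W
1/R_core = 1/R_stud + 1/R_cav → R_core = 0.3382 K/W
R_outer = 0.02/(1.07×5.2) = 0.003595 K/W
R_total = 0.3685 K/W
Q = ΔT/R_total = 34/0.3685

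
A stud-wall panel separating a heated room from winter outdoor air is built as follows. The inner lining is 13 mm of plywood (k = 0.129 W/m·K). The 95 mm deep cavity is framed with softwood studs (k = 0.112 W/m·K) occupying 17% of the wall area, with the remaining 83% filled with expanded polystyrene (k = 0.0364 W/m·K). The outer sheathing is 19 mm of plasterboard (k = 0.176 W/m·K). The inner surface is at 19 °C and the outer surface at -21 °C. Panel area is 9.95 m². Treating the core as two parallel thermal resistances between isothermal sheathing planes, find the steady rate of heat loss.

Sheathing layers in series; stud and cavity paths in parallel between them.
R_inner = 0.013/(0.129×9.95) = 0.01013 K/W
R_stud  = 0.095/(0.112×0.17×9.95) = 0.5015 K/W
R_cav   = 0.095/(0.0364×0.83×9.95) = 0.316 K/W
1/R_core = 1/R_stud + 1/R_cav → R_core = 0.1939 K/W
R_outer = 0.019/(0.176×9.95) = 0.01085 K/W
R_total = 0.2148 K/W
Q = ΔT/R_total = 40/0.2148

Q ≈ 186 W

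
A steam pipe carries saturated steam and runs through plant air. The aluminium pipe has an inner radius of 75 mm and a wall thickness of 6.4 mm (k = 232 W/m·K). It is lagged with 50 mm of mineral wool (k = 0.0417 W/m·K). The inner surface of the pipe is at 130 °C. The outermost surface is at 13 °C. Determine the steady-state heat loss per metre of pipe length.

q′ ≈ 64 W/m

Treating each annulus and film as a series resistance:
R_aluminium pipe wall = ln(81.4/75)/(2π×232×1) = 5.618×10^-5 K/W
R_mineral wool = ln(131.4/81.4)/(2π×0.0417×1) = 1.828 K/W
R_total = 1.828 K/W
Q = ΔT/R_total = 117/1.828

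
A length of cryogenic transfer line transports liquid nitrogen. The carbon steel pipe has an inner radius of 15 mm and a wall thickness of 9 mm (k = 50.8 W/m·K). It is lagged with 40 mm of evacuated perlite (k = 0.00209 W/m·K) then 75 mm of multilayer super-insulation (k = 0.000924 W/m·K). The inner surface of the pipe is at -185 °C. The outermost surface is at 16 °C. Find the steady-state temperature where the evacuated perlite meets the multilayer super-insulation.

Cylindrical conduction, so R = ln(r₂/r₁)/(2πkL) per layer, in series:
R_carbon steel pipe wall = ln(24/15)/(2π×50.8×1) = 0.001473 K/W
R_evacuated perlite = ln(64/24)/(2π×0.00209×1) = 74.69 K/W
R_multilayer super-insulation = ln(139/64)/(2π×0.000924×1) = 133.6 K/W
R_total = 208.3 K/W
Q = ΔT/R_total = 201/208.3
Q = 0.965 W/m
T_interface = T_inner + Q·ΣR(inner→interface) = -185 + 0.965×74.69

T ≈ -113 °C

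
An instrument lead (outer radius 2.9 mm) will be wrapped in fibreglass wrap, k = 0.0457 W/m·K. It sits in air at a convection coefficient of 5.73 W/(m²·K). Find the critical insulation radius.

For a cylinder r_cr = k/h = 0.0457/5.73
r_cr = 7.98 mm; since the bare radius (2.9 mm) is below r_cr, adding a thin layer of insulation will *increase* heat loss.

r_cr ≈ 7.98 mm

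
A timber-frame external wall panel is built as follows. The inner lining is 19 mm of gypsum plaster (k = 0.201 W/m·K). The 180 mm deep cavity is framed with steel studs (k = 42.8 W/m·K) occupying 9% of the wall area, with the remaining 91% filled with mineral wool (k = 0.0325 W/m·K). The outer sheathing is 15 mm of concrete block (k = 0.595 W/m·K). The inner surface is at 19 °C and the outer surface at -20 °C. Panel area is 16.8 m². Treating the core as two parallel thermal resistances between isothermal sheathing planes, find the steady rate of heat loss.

Q ≈ 3940 W

Sheathing layers in series; stud and cavity paths in parallel between them.
R_inner = 0.019/(0.201×16.8) = 0.005627 K/W
R_stud  = 0.18/(42.8×0.09×16.8) = 0.002781 K/W
R_cav   = 0.18/(0.0325×0.91×16.8) = 0.3623 K/W
1/R_core = 1/R_stud + 1/R_cav → R_core = 0.00276 K/W
R_outer = 0.015/(0.595×16.8) = 0.001501 K/W
R_total = 0.009888 K/W
Q = ΔT/R_total = 39/0.009888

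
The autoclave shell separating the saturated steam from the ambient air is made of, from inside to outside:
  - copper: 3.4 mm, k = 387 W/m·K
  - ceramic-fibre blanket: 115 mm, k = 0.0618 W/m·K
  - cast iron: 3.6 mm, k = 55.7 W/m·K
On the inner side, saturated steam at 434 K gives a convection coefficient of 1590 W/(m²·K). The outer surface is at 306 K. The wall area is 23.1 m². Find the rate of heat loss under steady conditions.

Model the wall as resistances in series:
R_inner film = 1/(h_i·A) = 1/(1590×23.1) = 2.723×10^-5 K/W
R_copper = L/(kA) = 0.0034/(387×23.1) = 3.803×10^-7 K/W
R_ceramic-fibre blanket = L/(kA) = 0.115/(0.0618×23.1) = 0.08056 K/W
R_cast iron = L/(kA) = 0.0036/(55.7×23.1) = 2.798×10^-6 K/W
R_total = 0.08059 K/W
Q = ΔT / R_total = 128 / 0.08059

Q ≈ 1590 W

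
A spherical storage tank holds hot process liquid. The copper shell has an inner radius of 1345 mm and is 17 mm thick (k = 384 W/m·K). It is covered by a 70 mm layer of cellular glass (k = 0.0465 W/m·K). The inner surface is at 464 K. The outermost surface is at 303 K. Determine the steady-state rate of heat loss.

Q ≈ 2620 W

Radial (spherical) resistances in series:
R_copper shell = (1/1.345 − 1/1.362)/(4π×384) = 1.923×10^-6 K/W
R_cellular glass = (1/1.362 − 1/1.432)/(4π×0.0465) = 0.06142 K/W
R_total = 0.06142 K/W
Q = ΔT/R_total = 161/0.06142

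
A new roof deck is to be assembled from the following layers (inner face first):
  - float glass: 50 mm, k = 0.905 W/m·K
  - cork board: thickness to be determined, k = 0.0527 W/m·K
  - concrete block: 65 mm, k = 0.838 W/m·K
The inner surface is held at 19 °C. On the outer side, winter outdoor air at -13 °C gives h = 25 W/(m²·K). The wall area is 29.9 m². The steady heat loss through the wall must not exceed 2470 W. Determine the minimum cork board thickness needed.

L ≈ 11.3 mm

Thermal resistances in series:
R_float glass = L/(kA) = 0.05/(0.905×29.9) = 0.001848 K/W
R_concrete block = L/(kA) = 0.065/(0.838×29.9) = 0.002594 K/W
R_outer film = 1/(h_o·A) = 1/(25×29.9) = 0.001338 K/W
Sum of the known resistances R_other = 0.00578 K/W
Required total resistance R_tot = ΔT/Q_allow = 32/2470 = 0.01296 K/W
R_cork board = R_tot − R_other = 0.007176 K/W
L = R·k·A = 0.007176×0.0527×29.9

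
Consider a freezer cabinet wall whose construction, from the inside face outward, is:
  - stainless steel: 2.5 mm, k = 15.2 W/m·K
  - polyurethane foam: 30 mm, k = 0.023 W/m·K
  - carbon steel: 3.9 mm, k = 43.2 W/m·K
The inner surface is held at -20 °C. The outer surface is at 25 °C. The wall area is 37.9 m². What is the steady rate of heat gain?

Using the resistance-network approach (series):
R_stainless steel = L/(kA) = 0.0025/(15.2×37.9) = 4.34×10^-6 K/W
R_polyurethane foam = L/(kA) = 0.03/(0.023×37.9) = 0.03442 K/W
R_carbon steel = L/(kA) = 0.0039/(43.2×37.9) = 2.382×10^-6 K/W
R_total = 0.03442 K/W
Q = ΔT / R_total = 45 / 0.03442

Q ≈ 1310 W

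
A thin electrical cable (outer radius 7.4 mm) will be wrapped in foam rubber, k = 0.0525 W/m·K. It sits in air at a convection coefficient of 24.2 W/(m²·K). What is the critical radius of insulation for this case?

r_cr ≈ 2.17 mm

For a cylinder r_cr = k/h = 0.0525/24.2
r_cr = 2.17 mm; since the bare radius (7.4 mm) is above r_cr, any added insulation will reduce heat loss.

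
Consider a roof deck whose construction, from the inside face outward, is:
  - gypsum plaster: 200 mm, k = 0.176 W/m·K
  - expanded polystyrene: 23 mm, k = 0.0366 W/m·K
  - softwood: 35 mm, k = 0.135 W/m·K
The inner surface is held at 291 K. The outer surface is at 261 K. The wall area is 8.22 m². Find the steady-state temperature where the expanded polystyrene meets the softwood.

T ≈ 265 K

Series thermal resistances:
R_gypsum plaster = L/(kA) = 0.2/(0.176×8.22) = 0.1382 K/W
R_expanded polystyrene = L/(kA) = 0.023/(0.0366×8.22) = 0.07645 K/W
R_softwood = L/(kA) = 0.035/(0.135×8.22) = 0.03154 K/W
R_total = 0.2462 K/W;  Q = ΔT/R_total = 30/0.2462 = 121.8 W
T_interface = T_inner − Q·ΣR(inner→interface) = 291 − 122×0.2147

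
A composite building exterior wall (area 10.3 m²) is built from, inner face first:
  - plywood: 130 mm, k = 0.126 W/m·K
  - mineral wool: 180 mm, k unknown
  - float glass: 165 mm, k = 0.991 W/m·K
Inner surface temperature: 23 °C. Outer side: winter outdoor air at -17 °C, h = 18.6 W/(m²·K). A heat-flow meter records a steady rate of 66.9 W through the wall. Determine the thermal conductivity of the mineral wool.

k ≈ 0.0367 W/(m·K)

Thermal resistances in series:
R_plywood = L/(kA) = 0.13/(0.126×10.3) = 0.1002 K/W
R_float glass = L/(kA) = 0.165/(0.991×10.3) = 0.01616 K/W
R_outer film = 1/(h_o·A) = 1/(18.6×10.3) = 0.00522 K/W
Sum of known resistances R_other = 0.1216 K/W
Total R = ΔT/Q = 40/66.9 = 0.5979 K/W
R_mineral wool = R_total − R_other = 0.4764 K/W
k = L/(R·A) = 0.18/(0.4764×10.3)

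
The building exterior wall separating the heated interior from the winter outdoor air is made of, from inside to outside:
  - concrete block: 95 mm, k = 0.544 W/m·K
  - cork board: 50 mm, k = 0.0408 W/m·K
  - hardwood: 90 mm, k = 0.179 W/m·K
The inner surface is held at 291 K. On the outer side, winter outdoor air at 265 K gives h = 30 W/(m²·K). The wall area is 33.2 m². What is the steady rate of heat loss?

Q ≈ 446 W

Model the wall as resistances in series:
R_concrete block = L/(kA) = 0.095/(0.544×33.2) = 0.00526 K/W
R_cork board = L/(kA) = 0.05/(0.0408×33.2) = 0.03691 K/W
R_hardwood = L/(kA) = 0.09/(0.179×33.2) = 0.01514 K/W
R_outer film = 1/(h_o·A) = 1/(30×33.2) = 0.001004 K/W
R_total = 0.05832 K/W
Q = ΔT / R_total = 26 / 0.05832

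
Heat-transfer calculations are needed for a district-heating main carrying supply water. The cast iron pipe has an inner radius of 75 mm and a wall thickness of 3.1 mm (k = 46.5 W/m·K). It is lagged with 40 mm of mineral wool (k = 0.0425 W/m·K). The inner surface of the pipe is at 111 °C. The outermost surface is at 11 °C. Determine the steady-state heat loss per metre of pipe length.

q′ ≈ 64.6 W/m

Per-layer cylindrical resistances, series-summed:
R_cast iron pipe wall = ln(78.1/75)/(2π×46.5×1) = 1.386×10^-4 K/W
R_mineral wool = ln(118.1/78.1)/(2π×0.0425×1) = 1.549 K/W
R_total = 1.549 K/W
Q = ΔT/R_total = 100/1.549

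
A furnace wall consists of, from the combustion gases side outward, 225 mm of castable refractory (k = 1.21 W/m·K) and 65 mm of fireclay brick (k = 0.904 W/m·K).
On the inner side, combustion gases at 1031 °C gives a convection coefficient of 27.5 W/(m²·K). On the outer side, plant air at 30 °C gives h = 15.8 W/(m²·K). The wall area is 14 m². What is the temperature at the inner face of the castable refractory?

T ≈ 929 °C

Thermal resistances in series:
R_inner film = 1/(h_i·A) = 1/(27.5×14) = 0.002597 K/W
R_castable refractory = L/(kA) = 0.225/(1.21×14) = 0.01328 K/W
R_fireclay brick = L/(kA) = 0.065/(0.904×14) = 0.005136 K/W
R_outer film = 1/(h_o·A) = 1/(15.8×14) = 0.004521 K/W
R_total = 0.02554 K/W;  Q = ΔT/R_total = 1001/0.02554 = 39200 W
T_interface = T_inner − Q·ΣR(inner→interface) = 1031 − 39200×0.002597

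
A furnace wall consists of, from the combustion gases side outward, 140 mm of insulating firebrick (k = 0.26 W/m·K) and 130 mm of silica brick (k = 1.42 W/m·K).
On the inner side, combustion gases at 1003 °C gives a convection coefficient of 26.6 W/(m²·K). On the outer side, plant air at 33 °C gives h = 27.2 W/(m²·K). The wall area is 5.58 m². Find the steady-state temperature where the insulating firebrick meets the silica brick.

T ≈ 210 °C

Using the resistance-network approach (series):
R_inner film = 1/(h_i·A) = 1/(26.6×5.58) = 0.006737 K/W
R_insulating firebrick = L/(kA) = 0.14/(0.26×5.58) = 0.0965 K/W
R_silica brick = L/(kA) = 0.13/(1.42×5.58) = 0.01641 K/W
R_outer film = 1/(h_o·A) = 1/(27.2×5.58) = 0.006589 K/W
R_total = 0.1262 K/W;  Q = ΔT/R_total = 970/0.1262 = 7684 W
T_interface = T_inner − Q·ΣR(inner→interface) = 1003 − 7680×0.1032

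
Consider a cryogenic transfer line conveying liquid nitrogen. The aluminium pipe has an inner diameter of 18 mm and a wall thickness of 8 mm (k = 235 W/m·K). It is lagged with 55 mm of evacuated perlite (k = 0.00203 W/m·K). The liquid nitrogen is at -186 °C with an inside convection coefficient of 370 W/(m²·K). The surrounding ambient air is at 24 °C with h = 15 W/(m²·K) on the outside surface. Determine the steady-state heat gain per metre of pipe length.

q′ ≈ 1.85 W/m

For a radial system each layer contributes R = ln(r_out/r_in)/(2πkL); films add R = 1/(hA).
R_inner film = 1/(h_i·2πr₁L) = 1/(370×2π×0.009×1) = 0.04779 K/W
R_aluminium pipe wall = ln(17/9)/(2π×235×1) = 4.307×10^-4 K/W
R_evacuated perlite = ln(72/17)/(2π×0.00203×1) = 113.2 K/W
R_outer film = 1/(h_o·2πr_oL) = 1/(15×2π×0.072×1) = 0.1474 K/W
R_total = 113.4 K/W
Q = ΔT/R_total = 210/113.4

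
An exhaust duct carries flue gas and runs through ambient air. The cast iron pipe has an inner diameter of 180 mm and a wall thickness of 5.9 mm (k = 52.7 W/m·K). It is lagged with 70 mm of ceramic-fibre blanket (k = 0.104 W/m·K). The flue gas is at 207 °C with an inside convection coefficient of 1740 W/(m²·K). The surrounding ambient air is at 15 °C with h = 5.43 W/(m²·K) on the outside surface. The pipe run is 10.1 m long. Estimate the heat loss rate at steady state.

For a radial system each layer contributes R = ln(r_out/r_in)/(2πkL); films add R = 1/(hA).
R_inner film = 1/(h_i·2πr₁L) = 1/(1740×2π×0.09×10.1) = 1.006×10^-4 K/W
R_cast iron pipe wall = ln(95.9/90)/(2π×52.7×10.1) = 1.899×10^-5 K/W
R_ceramic-fibre blanket = ln(165.9/95.9)/(2π×0.104×10.1) = 0.08304 K/W
R_outer film = 1/(h_o·2πr_oL) = 1/(5.43×2π×0.1659×10.1) = 0.01749 K/W
R_total = 0.1007 K/W
Q = ΔT/R_total = 192/0.1007

Q ≈ 1910 W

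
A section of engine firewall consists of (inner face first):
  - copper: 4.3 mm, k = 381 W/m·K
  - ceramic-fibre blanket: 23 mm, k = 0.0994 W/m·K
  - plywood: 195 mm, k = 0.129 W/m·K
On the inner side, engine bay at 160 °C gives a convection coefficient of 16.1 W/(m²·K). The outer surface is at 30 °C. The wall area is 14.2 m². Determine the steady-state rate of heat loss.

Q ≈ 1020 W

Treating each layer as a thermal resistance in series:
R_inner film = 1/(h_i·A) = 1/(16.1×14.2) = 0.004374 K/W
R_copper = L/(kA) = 0.0043/(381×14.2) = 7.948×10^-7 K/W
R_ceramic-fibre blanket = L/(kA) = 0.023/(0.0994×14.2) = 0.01629 K/W
R_plywood = L/(kA) = 0.195/(0.129×14.2) = 0.1065 K/W
R_total = 0.1271 K/W
Q = ΔT / R_total = 130 / 0.1271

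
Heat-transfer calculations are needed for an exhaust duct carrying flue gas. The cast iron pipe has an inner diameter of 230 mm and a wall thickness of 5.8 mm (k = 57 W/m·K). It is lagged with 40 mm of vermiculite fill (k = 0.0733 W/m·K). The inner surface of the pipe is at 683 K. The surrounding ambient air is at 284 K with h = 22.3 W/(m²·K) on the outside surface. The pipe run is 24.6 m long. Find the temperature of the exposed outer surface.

T ≈ 311 K

Per-layer cylindrical resistances, series-summed:
R_cast iron pipe wall = ln(120.8/115)/(2π×57×24.6) = 5.585×10^-6 K/W
R_vermiculite fill = ln(160.8/120.8)/(2π×0.0733×24.6) = 0.02525 K/W
R_outer film = 1/(h_o·2πr_oL) = 1/(22.3×2π×0.1608×24.6) = 0.001804 K/W
R_total = 0.02706 K/W
Q = ΔT/R_total = 399/0.02706
Q = 14700 W
T_interface = T_inner − Q·ΣR(inner→interface) = 683 − 14700×0.02525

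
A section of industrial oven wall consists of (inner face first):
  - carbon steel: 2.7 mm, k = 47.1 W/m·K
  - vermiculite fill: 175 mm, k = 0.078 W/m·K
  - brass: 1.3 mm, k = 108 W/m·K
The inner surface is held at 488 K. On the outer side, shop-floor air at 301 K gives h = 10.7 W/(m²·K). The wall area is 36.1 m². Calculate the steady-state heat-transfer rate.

Q ≈ 2890 W

Model the wall as resistances in series:
R_carbon steel = L/(kA) = 0.0027/(47.1×36.1) = 1.588×10^-6 K/W
R_vermiculite fill = L/(kA) = 0.175/(0.078×36.1) = 0.06215 K/W
R_brass = L/(kA) = 0.0013/(108×36.1) = 3.334×10^-7 K/W
R_outer film = 1/(h_o·A) = 1/(10.7×36.1) = 0.002589 K/W
R_total = 0.06474 K/W
Q = ΔT / R_total = 187 / 0.06474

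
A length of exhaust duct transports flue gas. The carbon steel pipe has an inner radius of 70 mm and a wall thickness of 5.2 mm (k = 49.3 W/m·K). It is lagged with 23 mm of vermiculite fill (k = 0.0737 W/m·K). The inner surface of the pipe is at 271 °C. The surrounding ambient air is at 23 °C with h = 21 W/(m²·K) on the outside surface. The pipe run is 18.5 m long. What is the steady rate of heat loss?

Radial resistances (cylindrical: R_cond = ln(r_o/r_i)/(2πkL), R_conv = 1/(h·2πrL)):
R_carbon steel pipe wall = ln(75.2/70)/(2π×49.3×18.5) = 1.25×10^-5 K/W
R_vermiculite fill = ln(98.2/75.2)/(2π×0.0737×18.5) = 0.03115 K/W
R_outer film = 1/(h_o·2πr_oL) = 1/(21×2π×0.0982×18.5) = 0.004172 K/W
R_total = 0.03533 K/W
Q = ΔT/R_total = 248/0.03533

Q ≈ 7020 W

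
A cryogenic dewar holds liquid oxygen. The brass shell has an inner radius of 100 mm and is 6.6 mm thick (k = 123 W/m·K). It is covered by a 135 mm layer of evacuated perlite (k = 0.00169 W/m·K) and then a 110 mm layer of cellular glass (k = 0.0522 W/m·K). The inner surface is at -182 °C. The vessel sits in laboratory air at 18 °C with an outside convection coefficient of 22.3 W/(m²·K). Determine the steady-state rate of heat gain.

Q ≈ 0.804 W

Radial (spherical) resistances in series:
R_brass shell = (1/0.1 − 1/0.1066)/(4π×123) = 4.006×10^-4 K/W
R_evacuated perlite = (1/0.1066 − 1/0.2416)/(4π×0.00169) = 246.8 K/W
R_cellular glass = (1/0.2416 − 1/0.3516)/(4π×0.0522) = 1.974 K/W
R_outer film = 1/(h·4πr_o²) = 1/(22.3×4π×0.3516²) = 0.02887 K/W
R_total = 248.8 K/W
Q = ΔT/R_total = 200/248.8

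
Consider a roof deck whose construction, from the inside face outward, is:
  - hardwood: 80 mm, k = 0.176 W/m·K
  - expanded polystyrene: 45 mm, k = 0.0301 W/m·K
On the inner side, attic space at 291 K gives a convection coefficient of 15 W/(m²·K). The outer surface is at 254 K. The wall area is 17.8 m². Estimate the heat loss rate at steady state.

Model the wall as resistances in series:
R_inner film = 1/(h_i·A) = 1/(15×17.8) = 0.003745 K/W
R_hardwood = L/(kA) = 0.08/(0.176×17.8) = 0.02554 K/W
R_expanded polystyrene = L/(kA) = 0.045/(0.0301×17.8) = 0.08399 K/W
R_total = 0.1133 K/W
Q = ΔT / R_total = 37 / 0.1133

Q ≈ 327 W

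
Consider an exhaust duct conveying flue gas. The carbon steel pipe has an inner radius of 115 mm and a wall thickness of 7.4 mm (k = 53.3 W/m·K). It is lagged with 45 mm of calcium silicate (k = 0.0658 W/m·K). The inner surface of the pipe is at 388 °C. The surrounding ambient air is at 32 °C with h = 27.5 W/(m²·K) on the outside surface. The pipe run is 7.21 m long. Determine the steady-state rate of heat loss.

Q ≈ 3240 W

Cylindrical conduction, so R = ln(r₂/r₁)/(2πkL) per layer, in series:
R_carbon steel pipe wall = ln(122.4/115)/(2π×53.3×7.21) = 2.583×10^-5 K/W
R_calcium silicate = ln(167.4/122.4)/(2π×0.0658×7.21) = 0.105 K/W
R_outer film = 1/(h_o·2πr_oL) = 1/(27.5×2π×0.1674×7.21) = 0.004795 K/W
R_total = 0.1099 K/W
Q = ΔT/R_total = 356/0.1099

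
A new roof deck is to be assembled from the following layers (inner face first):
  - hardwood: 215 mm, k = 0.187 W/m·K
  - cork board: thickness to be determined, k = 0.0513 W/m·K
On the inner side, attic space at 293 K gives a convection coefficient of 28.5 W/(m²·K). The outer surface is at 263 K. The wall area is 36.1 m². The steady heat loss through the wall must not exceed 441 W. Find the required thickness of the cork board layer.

L ≈ 65.2 mm

Model the wall as resistances in series:
R_inner film = 1/(h_i·A) = 1/(28.5×36.1) = 9.72×10^-4 K/W
R_hardwood = L/(kA) = 0.215/(0.187×36.1) = 0.03185 K/W
Sum of the known resistances R_other = 0.03282 K/W
Required total resistance R_tot = ΔT/Q_allow = 30/441 = 0.06803 K/W
R_cork board = R_tot − R_other = 0.03521 K/W
L = R·k·A = 0.03521×0.0513×36.1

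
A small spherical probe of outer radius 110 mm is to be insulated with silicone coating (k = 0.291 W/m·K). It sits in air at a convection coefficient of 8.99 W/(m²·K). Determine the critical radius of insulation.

r_cr ≈ 64.7 mm

For a sphere r_cr = 2k/h = 2×0.291/8.99
r_cr = 64.7 mm; since the bare radius (110 mm) is above r_cr, any added insulation will reduce heat loss.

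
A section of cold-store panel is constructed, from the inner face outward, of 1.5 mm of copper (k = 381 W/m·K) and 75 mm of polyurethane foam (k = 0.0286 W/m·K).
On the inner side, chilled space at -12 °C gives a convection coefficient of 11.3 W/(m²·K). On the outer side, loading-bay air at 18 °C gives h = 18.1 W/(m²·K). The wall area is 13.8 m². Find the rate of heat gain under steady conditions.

Q ≈ 150 W

Model the wall as resistances in series:
R_inner film = 1/(h_i·A) = 1/(11.3×13.8) = 0.006413 K/W
R_copper = L/(kA) = 0.0015/(381×13.8) = 2.853×10^-7 K/W
R_polyurethane foam = L/(kA) = 0.075/(0.0286×13.8) = 0.19 K/W
R_outer film = 1/(h_o·A) = 1/(18.1×13.8) = 0.004004 K/W
R_total = 0.2004 K/W
Q = ΔT / R_total = 30 / 0.2004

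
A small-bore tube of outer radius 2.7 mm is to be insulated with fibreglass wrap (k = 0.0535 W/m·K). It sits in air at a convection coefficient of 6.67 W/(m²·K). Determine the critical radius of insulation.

r_cr ≈ 8.02 mm

For a cylinder r_cr = k/h = 0.0535/6.67
r_cr = 8.02 mm; since the bare radius (2.7 mm) is below r_cr, adding a thin layer of insulation will *increase* heat loss.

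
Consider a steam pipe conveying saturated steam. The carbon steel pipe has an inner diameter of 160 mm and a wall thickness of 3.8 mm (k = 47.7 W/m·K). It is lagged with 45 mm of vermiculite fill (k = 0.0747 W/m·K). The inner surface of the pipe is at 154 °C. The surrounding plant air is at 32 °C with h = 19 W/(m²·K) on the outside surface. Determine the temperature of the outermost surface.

Radial resistances (cylindrical: R_cond = ln(r_o/r_i)/(2πkL), R_conv = 1/(h·2πrL)):
R_carbon steel pipe wall = ln(83.8/80)/(2π×47.7×1) = 1.548×10^-4 K/W
R_vermiculite fill = ln(128.8/83.8)/(2π×0.0747×1) = 0.9158 K/W
R_outer film = 1/(h_o·2πr_oL) = 1/(19×2π×0.1288×1) = 0.06504 K/W
R_total = 0.981 K/W
Q = ΔT/R_total = 122/0.981
Q = 124 W/m
T_interface = T_inner − Q·ΣR(inner→interface) = 154 − 124×0.9159

T ≈ 40.1 °C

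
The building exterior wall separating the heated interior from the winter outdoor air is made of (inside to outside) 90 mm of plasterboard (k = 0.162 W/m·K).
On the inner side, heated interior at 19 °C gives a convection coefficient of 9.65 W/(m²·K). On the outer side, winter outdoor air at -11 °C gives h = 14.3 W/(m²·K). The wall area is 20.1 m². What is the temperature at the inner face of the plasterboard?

T ≈ 14.7 °C

Series thermal resistances:
R_inner film = 1/(h_i·A) = 1/(9.65×20.1) = 0.005156 K/W
R_plasterboard = L/(kA) = 0.09/(0.162×20.1) = 0.02764 K/W
R_outer film = 1/(h_o·A) = 1/(14.3×20.1) = 0.003479 K/W
R_total = 0.03627 K/W;  Q = ΔT/R_total = 30/0.03627 = 827 W
T_interface = T_inner − Q·ΣR(inner→interface) = 19 − 827×0.005156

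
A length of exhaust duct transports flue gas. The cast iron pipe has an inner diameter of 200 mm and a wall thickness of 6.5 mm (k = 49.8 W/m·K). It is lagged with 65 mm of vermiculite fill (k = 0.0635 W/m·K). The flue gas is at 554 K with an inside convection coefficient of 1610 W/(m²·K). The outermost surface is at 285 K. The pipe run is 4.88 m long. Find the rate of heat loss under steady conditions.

Radial resistances (cylindrical: R_cond = ln(r_o/r_i)/(2πkL), R_conv = 1/(h·2πrL)):
R_inner film = 1/(h_i·2πr₁L) = 1/(1610×2π×0.1×4.88) = 2.026×10^-4 K/W
R_cast iron pipe wall = ln(106.5/100)/(2π×49.8×4.88) = 4.124×10^-5 K/W
R_vermiculite fill = ln(171.5/106.5)/(2π×0.0635×4.88) = 0.2447 K/W
R_total = 0.2449 K/W
Q = ΔT/R_total = 269/0.2449

Q ≈ 1100 W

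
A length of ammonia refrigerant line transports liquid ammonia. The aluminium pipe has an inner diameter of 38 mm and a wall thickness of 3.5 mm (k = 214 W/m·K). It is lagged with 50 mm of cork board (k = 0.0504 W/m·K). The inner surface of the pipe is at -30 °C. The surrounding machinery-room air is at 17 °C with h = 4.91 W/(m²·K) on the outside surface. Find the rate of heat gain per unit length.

Treating each annulus and film as a series resistance:
R_aluminium pipe wall = ln(22.5/19)/(2π×214×1) = 1.257×10^-4 K/W
R_cork board = ln(72.5/22.5)/(2π×0.0504×1) = 3.695 K/W
R_outer film = 1/(h_o·2πr_oL) = 1/(4.91×2π×0.0725×1) = 0.4471 K/W
R_total = 4.142 K/W
Q = ΔT/R_total = 47/4.142

q′ ≈ 11.3 W/m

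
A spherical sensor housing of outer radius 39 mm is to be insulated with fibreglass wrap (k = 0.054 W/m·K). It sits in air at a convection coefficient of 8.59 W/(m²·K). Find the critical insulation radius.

r_cr ≈ 12.6 mm

For a sphere r_cr = 2k/h = 2×0.054/8.59
r_cr = 12.6 mm; since the bare radius (39 mm) is above r_cr, any added insulation will reduce heat loss.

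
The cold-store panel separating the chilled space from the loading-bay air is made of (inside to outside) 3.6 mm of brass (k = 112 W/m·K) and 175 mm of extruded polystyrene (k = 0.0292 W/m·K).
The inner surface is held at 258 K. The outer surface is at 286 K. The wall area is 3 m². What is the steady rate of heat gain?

Q ≈ 14 W

Series thermal resistances:
R_brass = L/(kA) = 0.0036/(112×3) = 1.071×10^-5 K/W
R_extruded polystyrene = L/(kA) = 0.175/(0.0292×3) = 1.998 K/W
R_total = 1.998 K/W
Q = ΔT / R_total = 28 / 1.998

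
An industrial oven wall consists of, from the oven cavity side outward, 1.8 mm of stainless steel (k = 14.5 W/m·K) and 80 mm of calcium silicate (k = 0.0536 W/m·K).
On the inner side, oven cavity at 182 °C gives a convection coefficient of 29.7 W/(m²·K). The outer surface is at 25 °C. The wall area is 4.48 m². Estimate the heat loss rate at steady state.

Q ≈ 461 W

Treating each layer as a thermal resistance in series:
R_inner film = 1/(h_i·A) = 1/(29.7×4.48) = 0.007516 K/W
R_stainless steel = L/(kA) = 0.0018/(14.5×4.48) = 2.771×10^-5 K/W
R_calcium silicate = L/(kA) = 0.08/(0.0536×4.48) = 0.3332 K/W
R_total = 0.3407 K/W
Q = ΔT / R_total = 157 / 0.3407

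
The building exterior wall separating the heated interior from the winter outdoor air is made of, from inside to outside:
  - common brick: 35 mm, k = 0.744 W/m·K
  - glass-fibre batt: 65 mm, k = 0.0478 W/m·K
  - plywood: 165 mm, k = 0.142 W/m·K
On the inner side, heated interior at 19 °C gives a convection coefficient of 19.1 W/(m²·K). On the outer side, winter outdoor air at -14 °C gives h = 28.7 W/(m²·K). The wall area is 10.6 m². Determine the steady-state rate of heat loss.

Q ≈ 132 W

Thermal resistances in series:
R_inner film = 1/(h_i·A) = 1/(19.1×10.6) = 0.004939 K/W
R_common brick = L/(kA) = 0.035/(0.744×10.6) = 0.004438 K/W
R_glass-fibre batt = L/(kA) = 0.065/(0.0478×10.6) = 0.1283 K/W
R_plywood = L/(kA) = 0.165/(0.142×10.6) = 0.1096 K/W
R_outer film = 1/(h_o·A) = 1/(28.7×10.6) = 0.003287 K/W
R_total = 0.2506 K/W
Q = ΔT / R_total = 33 / 0.2506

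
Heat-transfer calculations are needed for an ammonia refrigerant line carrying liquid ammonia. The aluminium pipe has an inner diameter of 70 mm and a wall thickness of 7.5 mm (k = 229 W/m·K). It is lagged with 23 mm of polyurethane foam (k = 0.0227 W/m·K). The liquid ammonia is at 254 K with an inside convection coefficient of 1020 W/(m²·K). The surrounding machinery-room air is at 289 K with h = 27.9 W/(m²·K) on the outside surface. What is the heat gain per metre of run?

q′ ≈ 11.2 W/m

Radial resistances (cylindrical: R_cond = ln(r_o/r_i)/(2πkL), R_conv = 1/(h·2πrL)):
R_inner film = 1/(h_i·2πr₁L) = 1/(1020×2π×0.035×1) = 0.004458 K/W
R_aluminium pipe wall = ln(42.5/35)/(2π×229×1) = 1.349×10^-4 K/W
R_polyurethane foam = ln(65.5/42.5)/(2π×0.0227×1) = 3.033 K/W
R_outer film = 1/(h_o·2πr_oL) = 1/(27.9×2π×0.0655×1) = 0.08709 K/W
R_total = 3.124 K/W
Q = ΔT/R_total = 35/3.124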